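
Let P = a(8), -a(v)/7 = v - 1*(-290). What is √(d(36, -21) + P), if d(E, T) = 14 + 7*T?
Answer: I*√2219 ≈ 47.106*I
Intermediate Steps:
a(v) = -2030 - 7*v (a(v) = -7*(v - 1*(-290)) = -7*(v + 290) = -7*(290 + v) = -2030 - 7*v)
P = -2086 (P = -2030 - 7*8 = -2030 - 56 = -2086)
√(d(36, -21) + P) = √((14 + 7*(-21)) - 2086) = √((14 - 147) - 2086) = √(-133 - 2086) = √(-2219) = I*√2219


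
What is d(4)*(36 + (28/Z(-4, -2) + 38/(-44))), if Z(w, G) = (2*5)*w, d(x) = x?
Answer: 7576/55 ≈ 137.75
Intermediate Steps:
Z(w, G) = 10*w
d(4)*(36 + (28/Z(-4, -2) + 38/(-44))) = 4*(36 + (28/((10*(-4))) + 38/(-44))) = 4*(36 + (28/(-40) + 38*(-1/44))) = 4*(36 + (28*(-1/40) - 19/22)) = 4*(36 + (-7/10 - 19/22)) = 4*(36 - 86/55) = 4*(1894/55) = 7576/55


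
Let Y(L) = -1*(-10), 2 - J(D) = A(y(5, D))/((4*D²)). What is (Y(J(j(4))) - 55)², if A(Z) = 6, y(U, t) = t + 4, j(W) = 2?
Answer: 2025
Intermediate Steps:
y(U, t) = 4 + t
J(D) = 2 - 3/(2*D²) (J(D) = 2 - 6/(4*D²) = 2 - 6*1/(4*D²) = 2 - 3/(2*D²))
Y(L) = 10
(Y(J(j(4))) - 55)² = (10 - 55)² = (-45)² = 2025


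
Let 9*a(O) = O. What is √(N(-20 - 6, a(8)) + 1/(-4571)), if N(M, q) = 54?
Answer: √1128273643/4571 ≈ 7.3485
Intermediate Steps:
a(O) = O/9
√(N(-20 - 6, a(8)) + 1/(-4571)) = √(54 + 1/(-4571)) = √(54 - 1/4571) = √(246833/4571) = √1128273643/4571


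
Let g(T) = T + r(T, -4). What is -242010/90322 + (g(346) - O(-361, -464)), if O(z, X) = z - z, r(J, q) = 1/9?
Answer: 139587470/406449 ≈ 343.43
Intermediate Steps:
r(J, q) = ⅑
O(z, X) = 0
g(T) = ⅑ + T (g(T) = T + ⅑ = ⅑ + T)
-242010/90322 + (g(346) - O(-361, -464)) = -242010/90322 + ((⅑ + 346) - 1*0) = -242010*1/90322 + (3115/9 + 0) = -121005/45161 + 3115/9 = 139587470/406449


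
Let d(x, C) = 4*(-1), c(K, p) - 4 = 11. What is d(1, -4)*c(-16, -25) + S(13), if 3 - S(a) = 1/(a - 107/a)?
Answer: -3547/62 ≈ -57.210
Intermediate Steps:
c(K, p) = 15 (c(K, p) = 4 + 11 = 15)
d(x, C) = -4
S(a) = 3 - 1/(a - 107/a)
d(1, -4)*c(-16, -25) + S(13) = -4*15 + (-321 - 1*13 + 3*13**2)/(-107 + 13**2) = -60 + (-321 - 13 + 3*169)/(-107 + 169) = -60 + (-321 - 13 + 507)/62 = -60 + (1/62)*173 = -60 + 173/62 = -3547/62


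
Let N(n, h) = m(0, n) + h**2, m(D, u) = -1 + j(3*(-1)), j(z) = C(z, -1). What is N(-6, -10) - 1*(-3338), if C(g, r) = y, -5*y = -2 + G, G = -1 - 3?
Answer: 17191/5 ≈ 3438.2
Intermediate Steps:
G = -4
y = 6/5 (y = -(-2 - 4)/5 = -1/5*(-6) = 6/5 ≈ 1.2000)
C(g, r) = 6/5
j(z) = 6/5
m(D, u) = 1/5 (m(D, u) = -1 + 6/5 = 1/5)
N(n, h) = 1/5 + h**2
N(-6, -10) - 1*(-3338) = (1/5 + (-10)**2) - 1*(-3338) = (1/5 + 100) + 3338 = 501/5 + 3338 = 17191/5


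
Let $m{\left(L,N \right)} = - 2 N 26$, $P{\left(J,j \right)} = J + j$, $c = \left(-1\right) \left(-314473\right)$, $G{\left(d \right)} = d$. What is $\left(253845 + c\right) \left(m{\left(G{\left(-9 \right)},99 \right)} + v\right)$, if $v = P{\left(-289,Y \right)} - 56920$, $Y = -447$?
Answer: $-35692643672$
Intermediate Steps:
$c = 314473$
$v = -57656$ ($v = \left(-289 - 447\right) - 56920 = -736 - 56920 = -57656$)
$m{\left(L,N \right)} = - 52 N$
$\left(253845 + c\right) \left(m{\left(G{\left(-9 \right)},99 \right)} + v\right) = \left(253845 + 314473\right) \left(\left(-52\right) 99 - 57656\right) = 568318 \left(-5148 - 57656\right) = 568318 \left(-62804\right) = -35692643672$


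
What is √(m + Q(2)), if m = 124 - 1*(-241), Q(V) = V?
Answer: √367 ≈ 19.157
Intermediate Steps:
m = 365 (m = 124 + 241 = 365)
√(m + Q(2)) = √(365 + 2) = √367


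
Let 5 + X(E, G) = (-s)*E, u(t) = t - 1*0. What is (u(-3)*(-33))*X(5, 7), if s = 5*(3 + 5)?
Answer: -20295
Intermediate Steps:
s = 40 (s = 5*8 = 40)
u(t) = t (u(t) = t + 0 = t)
X(E, G) = -5 - 40*E (X(E, G) = -5 + (-1*40)*E = -5 - 40*E)
(u(-3)*(-33))*X(5, 7) = (-3*(-33))*(-5 - 40*5) = 99*(-5 - 200) = 99*(-205) = -20295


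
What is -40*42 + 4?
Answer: -1676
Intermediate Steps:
-40*42 + 4 = -1680 + 4 = -1676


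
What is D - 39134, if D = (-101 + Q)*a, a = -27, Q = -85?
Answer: -34112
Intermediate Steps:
D = 5022 (D = (-101 - 85)*(-27) = -186*(-27) = 5022)
D - 39134 = 5022 - 39134 = -34112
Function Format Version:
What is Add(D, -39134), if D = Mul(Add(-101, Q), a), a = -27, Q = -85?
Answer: -34112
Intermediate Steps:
D = 5022 (D = Mul(Add(-101, -85), -27) = Mul(-186, -27) = 5022)
Add(D, -39134) = Add(5022, -39134) = -34112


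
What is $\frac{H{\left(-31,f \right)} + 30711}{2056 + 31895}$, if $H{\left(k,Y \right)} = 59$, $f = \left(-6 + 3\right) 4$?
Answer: $\frac{30770}{33951} \approx 0.90631$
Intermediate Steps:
$f = -12$ ($f = \left(-3\right) 4 = -12$)
$\frac{H{\left(-31,f \right)} + 30711}{2056 + 31895} = \frac{59 + 30711}{2056 + 31895} = \frac{30770}{33951}$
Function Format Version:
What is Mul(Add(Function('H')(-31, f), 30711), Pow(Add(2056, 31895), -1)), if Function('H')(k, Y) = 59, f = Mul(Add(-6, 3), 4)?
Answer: Rational(30770, 33951) ≈ 0.90631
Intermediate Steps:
f = -12 (f = Mul(-3, 4) = -12)
Mul(Add(Function('H')(-31, f), 30711), Pow(Add(2056, 31895), -1)) = Mul(Add(59, 30711), Pow(Add(2056, 31895), -1)) = Mul(30770, Pow(33951, -1)) = Mul(30770, Rational(1, 33951)) = Rational(30770, 33951)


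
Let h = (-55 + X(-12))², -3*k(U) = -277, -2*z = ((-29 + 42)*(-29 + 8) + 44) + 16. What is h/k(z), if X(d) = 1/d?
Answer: 436921/13296 ≈ 32.861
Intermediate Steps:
z = 213/2 (z = -(((-29 + 42)*(-29 + 8) + 44) + 16)/2 = -((13*(-21) + 44) + 16)/2 = -((-273 + 44) + 16)/2 = -(-229 + 16)/2 = -½*(-213) = 213/2 ≈ 106.50)
k(U) = 277/3 (k(U) = -⅓*(-277) = 277/3)
h = 436921/144 (h = (-55 + 1/(-12))² = (-55 - 1/12)² = (-661/12)² = 436921/144 ≈ 3034.2)
h/k(z) = 436921/(144*(277/3)) = (436921/144)*(3/277) = 436921/13296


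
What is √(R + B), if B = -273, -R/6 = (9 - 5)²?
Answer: 3*I*√41 ≈ 19.209*I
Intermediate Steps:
R = -96 (R = -6*(9 - 5)² = -6*4² = -6*16 = -96)
√(R + B) = √(-96 - 273) = √(-369) = 3*I*√41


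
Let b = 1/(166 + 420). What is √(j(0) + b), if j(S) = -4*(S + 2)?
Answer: I*√2746582/586 ≈ 2.8281*I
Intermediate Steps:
j(S) = -8 - 4*S (j(S) = -4*(2 + S) = -8 - 4*S)
b = 1/586 ≈ 0.0017065
√(j(0) + b) = √((-8 - 4*0) + 1/586) = √((-8 + 0) + 1/586) = √(-8 + 1/586) = √(-4687/586) = I*√2746582/586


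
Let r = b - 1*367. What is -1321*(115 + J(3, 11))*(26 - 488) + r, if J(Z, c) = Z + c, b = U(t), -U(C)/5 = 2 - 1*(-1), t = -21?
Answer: 78728576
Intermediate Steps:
U(C) = -15 (U(C) = -5*(2 - 1*(-1)) = -5*(2 + 1) = -5*3 = -15)
b = -15
r = -382 (r = -15 - 1*367 = -15 - 367 = -382)
-1321*(115 + J(3, 11))*(26 - 488) + r = -1321*(115 + (3 + 11))*(26 - 488) - 382 = -1321*(115 + 14)*(-462) - 382 = -170409*(-462) - 382 = -1321*(-59598) - 382 = 78728958 - 382 = 78728576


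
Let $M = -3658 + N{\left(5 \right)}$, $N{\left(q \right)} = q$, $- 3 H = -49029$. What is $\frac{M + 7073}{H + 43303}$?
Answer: $\frac{570}{9941} \approx 0.057338$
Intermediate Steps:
$H = 16343$ ($H = \left(- \frac{1}{3}\right) \left(-49029\right) = 16343$)
$M = -3653$ ($M = -3658 + 5 = -3653$)
$\frac{M + 7073}{H + 43303} = \frac{-3653 + 7073}{16343 + 43303} = \frac{3420}{59646} = 3420 \cdot \frac{1}{59646} = \frac{570}{9941}$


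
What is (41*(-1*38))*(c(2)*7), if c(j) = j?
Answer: -21812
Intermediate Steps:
(41*(-1*38))*(c(2)*7) = (41*(-1*38))*(2*7) = (41*(-38))*14 = -1558*14 = -21812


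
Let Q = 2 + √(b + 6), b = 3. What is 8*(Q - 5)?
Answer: 0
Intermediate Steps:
Q = 5 (Q = 2 + √(3 + 6) = 2 + √9 = 2 + 3 = 5)
8*(Q - 5) = 8*(5 - 5) = 8*0 = 0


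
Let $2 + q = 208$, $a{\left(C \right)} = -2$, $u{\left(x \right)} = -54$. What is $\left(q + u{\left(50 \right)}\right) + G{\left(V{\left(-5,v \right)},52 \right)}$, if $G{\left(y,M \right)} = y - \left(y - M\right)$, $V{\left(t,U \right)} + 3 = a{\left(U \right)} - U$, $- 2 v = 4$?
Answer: $204$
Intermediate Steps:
$v = -2$ ($v = \left(- \frac{1}{2}\right) 4 = -2$)
$q = 206$ ($q = -2 + 208 = 206$)
$V{\left(t,U \right)} = -5 - U$ ($V{\left(t,U \right)} = -3 - \left(2 + U\right) = -5 - U$)
$G{\left(y,M \right)} = M$ ($G{\left(y,M \right)} = y + \left(M - y\right) = M$)
$\left(q + u{\left(50 \right)}\right) + G{\left(V{\left(-5,v \right)},52 \right)} = \left(206 - 54\right) + 52 = 152 + 52 = 204$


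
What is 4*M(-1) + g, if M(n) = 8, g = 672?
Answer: 704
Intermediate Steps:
4*M(-1) + g = 4*8 + 672 = 32 + 672 = 704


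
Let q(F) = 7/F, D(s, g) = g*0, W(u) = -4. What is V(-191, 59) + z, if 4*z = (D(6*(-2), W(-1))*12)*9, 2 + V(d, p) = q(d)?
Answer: -389/191 ≈ -2.0366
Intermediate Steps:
D(s, g) = 0
V(d, p) = -2 + 7/d
z = 0 (z = ((0*12)*9)/4 = (0*9)/4 = (¼)*0 = 0)
V(-191, 59) + z = (-2 + 7/(-191)) + 0 = (-2 + 7*(-1/191)) + 0 = (-2 - 7/191) + 0 = -389/191 + 0 = -389/191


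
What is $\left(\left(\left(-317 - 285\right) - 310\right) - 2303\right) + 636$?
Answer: $-2579$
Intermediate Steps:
$\left(\left(\left(-317 - 285\right) - 310\right) - 2303\right) + 636 = \left(\left(-602 - 310\right) - 2303\right) + 636 = \left(-912 - 2303\right) + 636 = -3215 + 636 = -2579$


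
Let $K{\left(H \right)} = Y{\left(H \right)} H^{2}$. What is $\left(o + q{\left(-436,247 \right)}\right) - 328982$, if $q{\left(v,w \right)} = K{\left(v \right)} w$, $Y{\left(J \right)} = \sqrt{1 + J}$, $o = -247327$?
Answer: $-576309 + 46953712 i \sqrt{435} \approx -5.7631 \cdot 10^{5} + 9.793 \cdot 10^{8} i$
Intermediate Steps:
$K{\left(H \right)} = H^{2} \sqrt{1 + H}$ ($K{\left(H \right)} = \sqrt{1 + H} H^{2} = H^{2} \sqrt{1 + H}$)
$q{\left(v,w \right)} = w v^{2} \sqrt{1 + v}$ ($q{\left(v,w \right)} = v^{2} \sqrt{1 + v} w = w v^{2} \sqrt{1 + v}$)
$\left(o + q{\left(-436,247 \right)}\right) - 328982 = \left(-247327 + 247 \left(-436\right)^{2} \sqrt{1 - 436}\right) - 328982 = \left(-247327 + 247 \cdot 190096 \sqrt{-435}\right) - 328982 = \left(-247327 + 247 \cdot 190096 i \sqrt{435}\right) - 328982 = \left(-247327 + 46953712 i \sqrt{435}\right) - 328982 = -576309 + 46953712 i \sqrt{435}$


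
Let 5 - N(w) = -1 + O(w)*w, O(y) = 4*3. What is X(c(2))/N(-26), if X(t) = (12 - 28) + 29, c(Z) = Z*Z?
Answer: 13/318 ≈ 0.040881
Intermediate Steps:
c(Z) = Z²
O(y) = 12
X(t) = 13 (X(t) = -16 + 29 = 13)
N(w) = 6 - 12*w (N(w) = 5 - (-1 + 12*w) = 5 + (1 - 12*w) = 6 - 12*w)
X(c(2))/N(-26) = 13/(6 - 12*(-26)) = 13/(6 + 312) = 13/318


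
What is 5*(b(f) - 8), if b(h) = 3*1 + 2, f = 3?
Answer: -15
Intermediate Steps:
b(h) = 5 (b(h) = 3 + 2 = 5)
5*(b(f) - 8) = 5*(5 - 8) = 5*(-3) = -15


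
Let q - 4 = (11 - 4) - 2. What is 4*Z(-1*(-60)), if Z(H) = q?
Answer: 36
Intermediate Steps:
q = 9 (q = 4 + ((11 - 4) - 2) = 4 + (7 - 2) = 4 + 5 = 9)
Z(H) = 9
4*Z(-1*(-60)) = 4*9 = 36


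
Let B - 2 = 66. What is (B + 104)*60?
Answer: 10320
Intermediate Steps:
B = 68 (B = 2 + 66 = 68)
(B + 104)*60 = (68 + 104)*60 = 172*60 = 10320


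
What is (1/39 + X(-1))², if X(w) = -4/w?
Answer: 24649/1521 ≈ 16.206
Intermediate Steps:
(1/39 + X(-1))² = (1/39 - 4/(-1))² = (1/39 - 4*(-1))² = (1/39 + 4)² = (157/39)² = 24649/1521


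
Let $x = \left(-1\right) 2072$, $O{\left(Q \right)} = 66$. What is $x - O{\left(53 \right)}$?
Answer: $-2138$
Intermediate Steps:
$x = -2072$
$x - O{\left(53 \right)} = -2072 - 66 = -2138$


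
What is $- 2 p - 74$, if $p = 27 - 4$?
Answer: $-120$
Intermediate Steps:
$p = 23$
$- 2 p - 74 = \left(-2\right) 23 - 74 = -46 - 74 = -120$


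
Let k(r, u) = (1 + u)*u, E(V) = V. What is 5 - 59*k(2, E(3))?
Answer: -703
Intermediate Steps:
k(r, u) = u*(1 + u)
5 - 59*k(2, E(3)) = 5 - 177*(1 + 3) = 5 - 177*4 = 5 - 59*12 = 5 - 708 = -703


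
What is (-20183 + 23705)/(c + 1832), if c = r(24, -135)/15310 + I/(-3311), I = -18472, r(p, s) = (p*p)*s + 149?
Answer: 59511715340/30964166473 ≈ 1.9220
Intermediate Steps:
r(p, s) = 149 + s*p**2 (r(p, s) = p**2*s + 149 = s*p**2 + 149 = 149 + s*p**2)
c = 25836299/50691410 (c = (149 - 135*24**2)/15310 - 18472/(-3311) = (149 - 135*576)*(1/15310) - 18472*(-1/3311) = (149 - 77760)*(1/15310) + 18472/3311 = -77611*1/15310 + 18472/3311 = -77611/15310 + 18472/3311 = 25836299/50691410 ≈ 0.50968)
(-20183 + 23705)/(c + 1832) = (-20183 + 23705)/(25836299/50691410 + 1832) = 3522/(92892499419/50691410) = 3522*(50691410/92892499419) = 59511715340/30964166473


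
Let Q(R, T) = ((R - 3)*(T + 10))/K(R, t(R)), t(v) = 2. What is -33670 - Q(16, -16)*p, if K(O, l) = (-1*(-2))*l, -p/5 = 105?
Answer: -87815/2 ≈ -43908.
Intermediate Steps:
p = -525 (p = -5*105 = -525)
K(O, l) = 2*l
Q(R, T) = (-3 + R)*(10 + T)/4 (Q(R, T) = ((R - 3)*(T + 10))/((2*2)) = ((-3 + R)*(10 + T))/4 = ((-3 + R)*(10 + T))*(¼) = (-3 + R)*(10 + T)/4)
-33670 - Q(16, -16)*p = -33670 - (-15/2 - ¾*(-16) + (5/2)*16 + (¼)*16*(-16))*(-525) = -33670 - (-15/2 + 12 + 40 - 64)*(-525) = -33670 - (-39)*(-525)/2 = -33670 - 1*20475/2 = -33670 - 20475/2 = -87815/2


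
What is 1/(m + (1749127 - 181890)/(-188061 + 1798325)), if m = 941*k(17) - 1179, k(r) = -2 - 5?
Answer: -1610264/12503742987 ≈ -0.00012878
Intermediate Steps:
k(r) = -7
m = -7766 (m = 941*(-7) - 1179 = -6587 - 1179 = -7766)
1/(m + (1749127 - 181890)/(-188061 + 1798325)) = 1/(-7766 + (1749127 - 181890)/(-188061 + 1798325)) = 1/(-7766 + 1567237/1610264) = 1/(-12503742987/1610264) = -1610264/12503742987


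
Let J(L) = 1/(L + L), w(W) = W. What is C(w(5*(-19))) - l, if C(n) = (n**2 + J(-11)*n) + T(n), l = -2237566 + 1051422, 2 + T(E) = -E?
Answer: 26295859/22 ≈ 1.1953e+6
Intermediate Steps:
T(E) = -2 - E
J(L) = 1/(2*L)
l = -1186144
C(n) = -2 + n**2 - 23*n/22 (C(n) = (n**2 + ((1/2)/(-11))*n) + (-2 - n) = (n**2 + ((1/2)*(-1/11))*n) + (-2 - n) = (n**2 - n/22) + (-2 - n) = -2 + n**2 - 23*n/22)
C(w(5*(-19))) - l = (-2 + (5*(-19))**2 - 115*(-19)/22) - 1*(-1186144) = (-2 + (-95)**2 - 23/22*(-95)) + 1186144 = (-2 + 9025 + 2185/22) + 1186144 = 200691/22 + 1186144 = 26295859/22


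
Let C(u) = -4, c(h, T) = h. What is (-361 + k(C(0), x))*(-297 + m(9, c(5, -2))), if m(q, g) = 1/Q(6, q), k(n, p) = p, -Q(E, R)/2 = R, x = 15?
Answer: 925031/9 ≈ 1.0278e+5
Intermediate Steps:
Q(E, R) = -2*R
m(q, g) = -1/(2*q) (m(q, g) = 1/(-2*q) = -1/(2*q))
(-361 + k(C(0), x))*(-297 + m(9, c(5, -2))) = (-361 + 15)*(-297 - ½/9) = -346*(-297 - ½*⅑) = -346*(-297 - 1/18) = -346*(-5347/18) = 925031/9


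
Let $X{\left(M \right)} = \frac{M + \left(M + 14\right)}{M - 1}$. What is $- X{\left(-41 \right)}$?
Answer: $- \frac{34}{21} \approx -1.619$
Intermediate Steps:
$X{\left(M \right)} = \frac{14 + 2 M}{-1 + M}$ ($X{\left(M \right)} = \frac{M + \left(14 + M\right)}{-1 + M} = \frac{14 + 2 M}{-1 + M}$)
$- X{\left(-41 \right)} = - \frac{2 \left(7 - 41\right)}{-1 - 41} = - \frac{2 \left(-34\right)}{-42} = - \frac{2 \left(-1\right) \left(-34\right)}{42} = \left(-1\right) \frac{34}{21} = - \frac{34}{21}$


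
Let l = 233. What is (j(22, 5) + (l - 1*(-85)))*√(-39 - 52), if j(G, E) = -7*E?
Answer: 283*I*√91 ≈ 2699.6*I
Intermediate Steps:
(j(22, 5) + (l - 1*(-85)))*√(-39 - 52) = (-7*5 + (233 - 1*(-85)))*√(-39 - 52) = (-35 + (233 + 85))*√(-91) = (-35 + 318)*(I*√91) = 283*(I*√91) = 283*I*√91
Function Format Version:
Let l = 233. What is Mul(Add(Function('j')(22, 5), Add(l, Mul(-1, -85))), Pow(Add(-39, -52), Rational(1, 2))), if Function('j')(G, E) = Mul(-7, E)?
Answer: Mul(283, I, Pow(91, Rational(1, 2))) ≈ Mul(2699.6, I)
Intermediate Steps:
Mul(Add(Function('j')(22, 5), Add(l, Mul(-1, -85))), Pow(Add(-39, -52), Rational(1, 2))) = Mul(Add(Mul(-7, 5), Add(233, Mul(-1, -85))), Pow(Add(-39, -52), Rational(1, 2))) = Mul(Add(-35, Add(233, 85)), Pow(-91, Rational(1, 2))) = Mul(Add(-35, 318), Mul(I, Pow(91, Rational(1, 2)))) = Mul(283, Mul(I, Pow(91, Rational(1, 2)))) = Mul(283, I, Pow(91, Rational(1, 2)))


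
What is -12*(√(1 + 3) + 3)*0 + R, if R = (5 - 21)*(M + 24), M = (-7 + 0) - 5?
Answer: -192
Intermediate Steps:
M = -12 (M = -7 - 5 = -12)
R = -192 (R = (5 - 21)*(-12 + 24) = -16*12 = -192)
-12*(√(1 + 3) + 3)*0 + R = -12*(√(1 + 3) + 3)*0 - 192 = -12*(√4 + 3)*0 - 192 = -12*(2 + 3)*0 - 192 = -60*0 - 192 = -12*0 - 192 = 0 - 192 = -192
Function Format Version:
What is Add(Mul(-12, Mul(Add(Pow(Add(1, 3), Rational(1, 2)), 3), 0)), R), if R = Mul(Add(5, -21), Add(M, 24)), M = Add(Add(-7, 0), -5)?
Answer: -192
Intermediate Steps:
M = -12 (M = Add(-7, -5) = -12)
R = -192 (R = Mul(Add(5, -21), Add(-12, 24)) = Mul(-16, 12) = -192)
Add(Mul(-12, Mul(Add(Pow(Add(1, 3), Rational(1, 2)), 3), 0)), R) = Add(Mul(-12, Mul(Add(Pow(Add(1, 3), Rational(1, 2)), 3), 0)), -192) = Add(Mul(-12, Mul(Add(Pow(4, Rational(1, 2)), 3), 0)), -192) = Add(Mul(-12, Mul(Add(2, 3), 0)), -192) = Add(Mul(-12, Mul(5, 0)), -192) = Add(Mul(-12, 0), -192) = Add(0, -192) = -192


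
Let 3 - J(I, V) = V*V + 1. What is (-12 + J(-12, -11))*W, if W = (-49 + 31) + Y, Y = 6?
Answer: 1572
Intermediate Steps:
W = -12 (W = (-49 + 31) + 6 = -18 + 6 = -12)
J(I, V) = 2 - V**2 (J(I, V) = 3 - (V*V + 1) = 3 - (V**2 + 1) = 3 - (1 + V**2) = 3 + (-1 - V**2) = 2 - V**2)
(-12 + J(-12, -11))*W = (-12 + (2 - 1*(-11)**2))*(-12) = (-12 + (2 - 1*121))*(-12) = (-12 + (2 - 121))*(-12) = (-12 - 119)*(-12) = -131*(-12) = 1572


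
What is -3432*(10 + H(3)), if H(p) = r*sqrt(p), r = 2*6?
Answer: -34320 - 41184*sqrt(3) ≈ -1.0565e+5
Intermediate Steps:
r = 12
H(p) = 12*sqrt(p)
-3432*(10 + H(3)) = -3432*(10 + 12*sqrt(3)) = -132*(260 + 312*sqrt(3)) = -34320 - 41184*sqrt(3)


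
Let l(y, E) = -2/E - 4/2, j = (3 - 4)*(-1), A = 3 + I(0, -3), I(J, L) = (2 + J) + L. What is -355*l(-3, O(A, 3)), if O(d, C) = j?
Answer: 1420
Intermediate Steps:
I(J, L) = 2 + J + L
A = 2 (A = 3 + (2 + 0 - 3) = 3 - 1 = 2)
j = 1 (j = -1*(-1) = 1)
O(d, C) = 1
l(y, E) = -2 - 2/E (l(y, E) = -2/E - 4*½ = -2/E - 2 = -2 - 2/E)
-355*l(-3, O(A, 3)) = -355*(-2 - 2/1) = -355*(-2 - 2*1) = -355*(-2 - 2) = -355*(-4) = 1420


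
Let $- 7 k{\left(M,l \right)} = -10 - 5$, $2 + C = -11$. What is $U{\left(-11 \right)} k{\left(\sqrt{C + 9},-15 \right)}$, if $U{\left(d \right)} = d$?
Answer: $- \frac{165}{7} \approx -23.571$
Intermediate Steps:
$C = -13$ ($C = -2 - 11 = -13$)
$k{\left(M,l \right)} = \frac{15}{7}$ ($k{\left(M,l \right)} = - \frac{-10 - 5}{7} = \left(- \frac{1}{7}\right) \left(-15\right) = \frac{15}{7}$)
$U{\left(-11 \right)} k{\left(\sqrt{C + 9},-15 \right)} = \left(-11\right) \frac{15}{7} = - \frac{165}{7}$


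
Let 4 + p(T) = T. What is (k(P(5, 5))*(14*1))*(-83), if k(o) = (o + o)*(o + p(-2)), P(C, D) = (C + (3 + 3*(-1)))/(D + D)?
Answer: 6391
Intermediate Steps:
p(T) = -4 + T
P(C, D) = C/(2*D) (P(C, D) = (C + (3 - 3))/((2*D)) = (C + 0)*(1/(2*D)) = C*(1/(2*D)) = C/(2*D))
k(o) = 2*o*(-6 + o) (k(o) = (o + o)*(o + (-4 - 2)) = (2*o)*(o - 6) = (2*o)*(-6 + o) = 2*o*(-6 + o))
(k(P(5, 5))*(14*1))*(-83) = ((2*((1/2)*5/5)*(-6 + (1/2)*5/5))*(14*1))*(-83) = ((2*((1/2)*5*(1/5))*(-6 + (1/2)*5*(1/5)))*14)*(-83) = ((2*(1/2)*(-6 + 1/2))*14)*(-83) = ((2*(1/2)*(-11/2))*14)*(-83) = -11/2*14*(-83) = -77*(-83) = 6391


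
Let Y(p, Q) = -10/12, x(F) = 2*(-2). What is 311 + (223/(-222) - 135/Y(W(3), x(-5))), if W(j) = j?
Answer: 104783/222 ≈ 472.00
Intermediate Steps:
x(F) = -4
Y(p, Q) = -⅚ (Y(p, Q) = -10*1/12 = -⅚)
311 + (223/(-222) - 135/Y(W(3), x(-5))) = 311 + (223/(-222) - 135/(-⅚)) = 311 + (223*(-1/222) - 135*(-6/5)) = 311 + (-223/222 + 162) = 311 + 35741/222 = 104783/222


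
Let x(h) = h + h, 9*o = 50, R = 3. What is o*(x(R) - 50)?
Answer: -2200/9 ≈ -244.44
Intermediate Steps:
o = 50/9 (o = (⅑)*50 = 50/9 ≈ 5.5556)
x(h) = 2*h
o*(x(R) - 50) = 50*(2*3 - 50)/9 = 50*(6 - 50)/9 = (50/9)*(-44) = -2200/9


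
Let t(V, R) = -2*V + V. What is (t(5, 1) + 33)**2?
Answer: 784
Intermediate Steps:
t(V, R) = -V
(t(5, 1) + 33)**2 = (-1*5 + 33)**2 = (-5 + 33)**2 = 28**2 = 784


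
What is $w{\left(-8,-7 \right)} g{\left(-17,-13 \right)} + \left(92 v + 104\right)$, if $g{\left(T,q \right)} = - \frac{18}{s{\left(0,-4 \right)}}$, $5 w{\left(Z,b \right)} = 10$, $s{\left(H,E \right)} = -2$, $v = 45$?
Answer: $4262$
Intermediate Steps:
$w{\left(Z,b \right)} = 2$ ($w{\left(Z,b \right)} = \frac{1}{5} \cdot 10 = 2$)
$g{\left(T,q \right)} = 9$ ($g{\left(T,q \right)} = - \frac{18}{-2} = \left(-18\right) \left(- \frac{1}{2}\right) = 9$)
$w{\left(-8,-7 \right)} g{\left(-17,-13 \right)} + \left(92 v + 104\right) = 2 \cdot 9 + \left(92 \cdot 45 + 104\right) = 18 + \left(4140 + 104\right) = 18 + 4244 = 4262$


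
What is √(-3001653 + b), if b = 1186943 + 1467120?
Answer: I*√347590 ≈ 589.57*I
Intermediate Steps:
b = 2654063
√(-3001653 + b) = √(-3001653 + 2654063) = √(-347590) = I*√347590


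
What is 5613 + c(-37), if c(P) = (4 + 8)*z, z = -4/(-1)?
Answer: 5661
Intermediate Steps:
z = 4 (z = -4*(-1) = 4)
c(P) = 48 (c(P) = (4 + 8)*4 = 12*4 = 48)
5613 + c(-37) = 5613 + 48 = 5661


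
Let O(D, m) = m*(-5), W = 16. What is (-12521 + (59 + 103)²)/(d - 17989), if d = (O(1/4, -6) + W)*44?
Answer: -13723/15965 ≈ -0.85957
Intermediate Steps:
O(D, m) = -5*m
d = 2024 (d = (-5*(-6) + 16)*44 = (30 + 16)*44 = 46*44 = 2024)
(-12521 + (59 + 103)²)/(d - 17989) = (-12521 + (59 + 103)²)/(2024 - 17989) = (-12521 + 162²)/(-15965) = (-12521 + 26244)*(-1/15965) = 13723*(-1/15965) = -13723/15965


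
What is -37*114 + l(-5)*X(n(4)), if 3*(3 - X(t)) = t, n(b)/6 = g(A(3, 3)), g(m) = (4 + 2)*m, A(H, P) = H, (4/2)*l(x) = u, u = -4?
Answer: -4152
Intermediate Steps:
l(x) = -2 (l(x) = (1/2)*(-4) = -2)
g(m) = 6*m
n(b) = 108 (n(b) = 6*(6*3) = 6*18 = 108)
X(t) = 3 - t/3
-37*114 + l(-5)*X(n(4)) = -37*114 - 2*(3 - 1/3*108) = -4218 - 2*(3 - 36) = -4218 - 2*(-33) = -4218 + 66 = -4152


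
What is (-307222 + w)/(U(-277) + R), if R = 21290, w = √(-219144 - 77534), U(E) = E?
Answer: -307222/21013 + I*√296678/21013 ≈ -14.621 + 0.025921*I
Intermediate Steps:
w = I*√296678 (w = √(-296678) = I*√296678 ≈ 544.68*I)
(-307222 + w)/(U(-277) + R) = (-307222 + I*√296678)/(-277 + 21290) = (-307222 + I*√296678)/21013 = (-307222 + I*√296678)*(1/21013) = -307222/21013 + I*√296678/21013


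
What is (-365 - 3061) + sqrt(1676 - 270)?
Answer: -3426 + sqrt(1406) ≈ -3388.5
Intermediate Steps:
(-365 - 3061) + sqrt(1676 - 270) = -3426 + sqrt(1406)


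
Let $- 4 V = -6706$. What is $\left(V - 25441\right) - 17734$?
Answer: $- \frac{82997}{2} \approx -41499.0$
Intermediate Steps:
$V = \frac{3353}{2}$ ($V = \left(- \frac{1}{4}\right) \left(-6706\right) = \frac{3353}{2} \approx 1676.5$)
$\left(V - 25441\right) - 17734 = \left(\frac{3353}{2} - 25441\right) - 17734 = - \frac{47529}{2} - 17734 = - \frac{82997}{2}$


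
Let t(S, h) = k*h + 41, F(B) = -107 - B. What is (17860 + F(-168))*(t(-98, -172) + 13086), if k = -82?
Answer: 488006751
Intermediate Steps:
t(S, h) = 41 - 82*h (t(S, h) = -82*h + 41 = 41 - 82*h)
(17860 + F(-168))*(t(-98, -172) + 13086) = (17860 + (-107 - 1*(-168)))*((41 - 82*(-172)) + 13086) = (17860 + (-107 + 168))*((41 + 14104) + 13086) = (17860 + 61)*(14145 + 13086) = 17921*27231 = 488006751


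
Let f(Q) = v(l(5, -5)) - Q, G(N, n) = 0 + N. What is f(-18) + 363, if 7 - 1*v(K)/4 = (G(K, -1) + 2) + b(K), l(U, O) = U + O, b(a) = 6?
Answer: 377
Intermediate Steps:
G(N, n) = N
l(U, O) = O + U
v(K) = -4 - 4*K (v(K) = 28 - 4*((K + 2) + 6) = 28 - 4*((2 + K) + 6) = 28 - 4*(8 + K) = 28 + (-32 - 4*K) = -4 - 4*K)
f(Q) = -4 - Q (f(Q) = (-4 - 4*(-5 + 5)) - Q = (-4 - 4*0) - Q = (-4 + 0) - Q = -4 - Q)
f(-18) + 363 = (-4 - 1*(-18)) + 363 = (-4 + 18) + 363 = 14 + 363 = 377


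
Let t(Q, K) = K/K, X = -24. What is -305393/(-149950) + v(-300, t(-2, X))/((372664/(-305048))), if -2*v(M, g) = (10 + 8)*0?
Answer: 305393/149950 ≈ 2.0366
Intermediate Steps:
t(Q, K) = 1
v(M, g) = 0 (v(M, g) = -(10 + 8)*0/2 = -9*0 = -1/2*0 = 0)
-305393/(-149950) + v(-300, t(-2, X))/((372664/(-305048))) = -305393/(-149950) + 0/((372664/(-305048))) = -305393*(-1/149950) + 0/((372664*(-1/305048))) = 305393/149950 + 0/(-46583/38131) = 305393/149950 + 0*(-38131/46583) = 305393/149950 + 0 = 305393/149950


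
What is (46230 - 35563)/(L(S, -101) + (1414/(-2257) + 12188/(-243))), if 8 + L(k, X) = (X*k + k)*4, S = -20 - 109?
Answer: 5850326817/28267832074 ≈ 0.20696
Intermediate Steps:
S = -129
L(k, X) = -8 + 4*k + 4*X*k (L(k, X) = -8 + (X*k + k)*4 = -8 + (k + X*k)*4 = -8 + (4*k + 4*X*k) = -8 + 4*k + 4*X*k)
(46230 - 35563)/(L(S, -101) + (1414/(-2257) + 12188/(-243))) = (46230 - 35563)/((-8 + 4*(-129) + 4*(-101)*(-129)) + (1414/(-2257) + 12188/(-243))) = 10667/((-8 - 516 + 52116) + (1414*(-1/2257) + 12188*(-1/243))) = 10667/(51592 + (-1414/2257 - 12188/243)) = 10667/(51592 - 27851918/548451) = 10667/(28267832074/548451) = 10667*(548451/28267832074) = 5850326817/28267832074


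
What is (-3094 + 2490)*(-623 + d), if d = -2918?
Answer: 2138764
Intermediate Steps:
(-3094 + 2490)*(-623 + d) = (-3094 + 2490)*(-623 - 2918) = -604*(-3541) = 2138764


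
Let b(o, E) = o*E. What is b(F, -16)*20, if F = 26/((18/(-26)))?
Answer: 108160/9 ≈ 12018.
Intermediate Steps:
F = -338/9 (F = 26/((18*(-1/26))) = 26/(-9/13) = 26*(-13/9) = -338/9 ≈ -37.556)
b(o, E) = E*o
b(F, -16)*20 = -16*(-338/9)*20 = (5408/9)*20 = 108160/9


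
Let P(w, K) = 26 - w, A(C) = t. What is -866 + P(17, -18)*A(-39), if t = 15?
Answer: -731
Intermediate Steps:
A(C) = 15
-866 + P(17, -18)*A(-39) = -866 + (26 - 1*17)*15 = -866 + (26 - 17)*15 = -866 + 9*15 = -866 + 135 = -731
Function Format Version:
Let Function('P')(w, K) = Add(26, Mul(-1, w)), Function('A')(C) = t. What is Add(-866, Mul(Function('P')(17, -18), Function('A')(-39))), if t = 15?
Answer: -731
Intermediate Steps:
Function('A')(C) = 15
Add(-866, Mul(Function('P')(17, -18), Function('A')(-39))) = Add(-866, Mul(Add(26, Mul(-1, 17)), 15)) = Add(-866, Mul(Add(26, -17), 15)) = Add(-866, Mul(9, 15)) = Add(-866, 135) = -731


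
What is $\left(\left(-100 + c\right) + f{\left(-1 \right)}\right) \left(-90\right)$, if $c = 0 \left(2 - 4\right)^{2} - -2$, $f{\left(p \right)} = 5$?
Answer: $8370$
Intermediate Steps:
$c = 2$ ($c = 0 \left(-2\right)^{2} + \left(3 - 1\right) = 0 \cdot 4 + 2 = 0 + 2 = 2$)
$\left(\left(-100 + c\right) + f{\left(-1 \right)}\right) \left(-90\right) = \left(\left(-100 + 2\right) + 5\right) \left(-90\right) = \left(-98 + 5\right) \left(-90\right) = \left(-93\right) \left(-90\right) = 8370$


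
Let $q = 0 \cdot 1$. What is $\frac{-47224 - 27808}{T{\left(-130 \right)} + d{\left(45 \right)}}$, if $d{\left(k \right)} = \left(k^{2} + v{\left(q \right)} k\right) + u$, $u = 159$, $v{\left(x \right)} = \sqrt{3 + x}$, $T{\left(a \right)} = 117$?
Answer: $- \frac{28774772}{881421} + \frac{187580 \sqrt{3}}{293807} \approx -31.54$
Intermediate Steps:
$q = 0$
$d{\left(k \right)} = 159 + k^{2} + k \sqrt{3}$ ($d{\left(k \right)} = \left(k^{2} + \sqrt{3 + 0} k\right) + 159 = \left(k^{2} + \sqrt{3} k\right) + 159 = \left(k^{2} + k \sqrt{3}\right) + 159 = 159 + k^{2} + k \sqrt{3}$)
$\frac{-47224 - 27808}{T{\left(-130 \right)} + d{\left(45 \right)}} = \frac{-47224 - 27808}{117 + \left(159 + 45^{2} + 45 \sqrt{3}\right)} = - \frac{75032}{117 + \left(159 + 2025 + 45 \sqrt{3}\right)} = - \frac{75032}{117 + \left(2184 + 45 \sqrt{3}\right)} = - \frac{75032}{2301 + 45 \sqrt{3}}$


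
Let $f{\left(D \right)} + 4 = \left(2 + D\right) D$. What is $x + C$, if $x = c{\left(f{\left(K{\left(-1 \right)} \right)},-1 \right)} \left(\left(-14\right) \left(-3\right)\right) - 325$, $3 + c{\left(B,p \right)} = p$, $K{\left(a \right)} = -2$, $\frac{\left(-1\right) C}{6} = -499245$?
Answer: $2994977$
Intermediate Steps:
$C = 2995470$ ($C = \left(-6\right) \left(-499245\right) = 2995470$)
$f{\left(D \right)} = -4 + D \left(2 + D\right)$ ($f{\left(D \right)} = -4 + \left(2 + D\right) D = -4 + D \left(2 + D\right)$)
$c{\left(B,p \right)} = -3 + p$
$x = -493$ ($x = \left(-3 - 1\right) \left(\left(-14\right) \left(-3\right)\right) - 325 = \left(-4\right) 42 - 325 = -168 - 325 = -493$)
$x + C = -493 + 2995470 = 2994977$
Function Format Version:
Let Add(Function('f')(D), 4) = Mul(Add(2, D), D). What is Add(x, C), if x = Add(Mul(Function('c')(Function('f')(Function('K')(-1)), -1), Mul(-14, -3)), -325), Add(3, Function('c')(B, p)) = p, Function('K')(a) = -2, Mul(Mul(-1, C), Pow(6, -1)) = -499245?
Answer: 2994977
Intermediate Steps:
C = 2995470 (C = Mul(-6, -499245) = 2995470)
Function('f')(D) = Add(-4, Mul(D, Add(2, D))) (Function('f')(D) = Add(-4, Mul(Add(2, D), D)) = Add(-4, Mul(D, Add(2, D))))
Function('c')(B, p) = Add(-3, p)
x = -493 (x = Add(Mul(Add(-3, -1), Mul(-14, -3)), -325) = Add(Mul(-4, 42), -325) = Add(-168, -325) = -493)
Add(x, C) = Add(-493, 2995470) = 2994977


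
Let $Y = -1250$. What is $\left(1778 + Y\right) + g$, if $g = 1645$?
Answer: $2173$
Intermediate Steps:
$\left(1778 + Y\right) + g = \left(1778 - 1250\right) + 1645 = 528 + 1645 = 2173$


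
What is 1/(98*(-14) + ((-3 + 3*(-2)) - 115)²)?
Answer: 1/14004 ≈ 7.1408e-5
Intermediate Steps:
1/(98*(-14) + ((-3 + 3*(-2)) - 115)²) = 1/(-1372 + ((-3 - 6) - 115)²) = 1/(-1372 + (-9 - 115)²) = 1/(-1372 + (-124)²) = 1/(-1372 + 15376) = 1/14004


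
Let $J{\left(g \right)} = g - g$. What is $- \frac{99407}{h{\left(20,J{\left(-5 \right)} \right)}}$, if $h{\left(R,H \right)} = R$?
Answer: $- \frac{99407}{20} \approx -4970.4$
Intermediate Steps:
$J{\left(g \right)} = 0$
$- \frac{99407}{h{\left(20,J{\left(-5 \right)} \right)}} = - \frac{99407}{20}$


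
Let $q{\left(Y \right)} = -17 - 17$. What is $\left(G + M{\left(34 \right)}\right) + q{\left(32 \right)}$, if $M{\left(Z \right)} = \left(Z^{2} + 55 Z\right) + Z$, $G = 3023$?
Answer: $6049$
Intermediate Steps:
$M{\left(Z \right)} = Z^{2} + 56 Z$
$q{\left(Y \right)} = -34$
$\left(G + M{\left(34 \right)}\right) + q{\left(32 \right)} = \left(3023 + 34 \left(56 + 34\right)\right) - 34 = \left(3023 + 34 \cdot 90\right) - 34 = \left(3023 + 3060\right) - 34 = 6083 - 34 = 6049$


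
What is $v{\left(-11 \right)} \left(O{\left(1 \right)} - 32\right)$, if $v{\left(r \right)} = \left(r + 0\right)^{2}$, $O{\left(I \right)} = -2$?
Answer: $-4114$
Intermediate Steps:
$v{\left(r \right)} = r^{2}$
$v{\left(-11 \right)} \left(O{\left(1 \right)} - 32\right) = \left(-11\right)^{2} \left(-2 - 32\right) = 121 \left(-34\right) = -4114$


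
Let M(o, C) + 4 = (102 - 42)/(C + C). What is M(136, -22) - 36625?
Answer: -402934/11 ≈ -36630.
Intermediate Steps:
M(o, C) = -4 + 30/C (M(o, C) = -4 + (102 - 42)/(C + C) = -4 + 60/((2*C)) = -4 + 60*(1/(2*C)) = -4 + 30/C)
M(136, -22) - 36625 = (-4 + 30/(-22)) - 36625 = (-4 + 30*(-1/22)) - 36625 = (-4 - 15/11) - 36625 = -59/11 - 36625 = -402934/11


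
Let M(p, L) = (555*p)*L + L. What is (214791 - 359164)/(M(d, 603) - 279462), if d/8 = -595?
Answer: 144373/1593284259 ≈ 9.0613e-5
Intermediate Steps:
d = -4760 (d = 8*(-595) = -4760)
M(p, L) = L + 555*L*p (M(p, L) = 555*L*p + L = L + 555*L*p)
(214791 - 359164)/(M(d, 603) - 279462) = (214791 - 359164)/(603*(1 + 555*(-4760)) - 279462) = -144373/(603*(1 - 2641800) - 279462) = -144373/(603*(-2641799) - 279462) = -144373/(-1593004797 - 279462) = -144373/(-1593284259) = -144373*(-1/1593284259) = 144373/1593284259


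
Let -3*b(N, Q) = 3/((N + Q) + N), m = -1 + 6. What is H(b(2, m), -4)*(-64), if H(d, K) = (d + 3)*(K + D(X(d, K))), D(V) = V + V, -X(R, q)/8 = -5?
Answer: -126464/9 ≈ -14052.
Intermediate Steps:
m = 5
X(R, q) = 40 (X(R, q) = -8*(-5) = 40)
D(V) = 2*V
b(N, Q) = -1/(Q + 2*N) (b(N, Q) = -1/((N + Q) + N) = -1/(Q + 2*N))
H(d, K) = (3 + d)*(80 + K) (H(d, K) = (d + 3)*(K + 2*40) = (3 + d)*(K + 80) = (3 + d)*(80 + K))
H(b(2, m), -4)*(-64) = (240 + 3*(-4) + 80*(-1/(5 + 2*2)) - (-4)/(5 + 2*2))*(-64) = (240 - 12 + 80*(-1/(5 + 4)) - (-4)/(5 + 4))*(-64) = (240 - 12 + 80*(-1/9) - (-4)/9)*(-64) = (240 - 12 + 80*(-1*⅑) - (-4)/9)*(-64) = (240 - 12 + 80*(-⅑) - 4*(-⅑))*(-64) = (240 - 12 - 80/9 + 4/9)*(-64) = (1976/9)*(-64) = -126464/9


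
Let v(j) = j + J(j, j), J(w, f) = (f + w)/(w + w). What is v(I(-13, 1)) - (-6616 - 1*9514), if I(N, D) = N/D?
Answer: 16118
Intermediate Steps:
J(w, f) = (f + w)/(2*w) (J(w, f) = (f + w)/((2*w)) = (f + w)*(1/(2*w)) = (f + w)/(2*w))
v(j) = 1 + j (v(j) = j + (j + j)/(2*j) = j + (2*j)/(2*j) = j + 1 = 1 + j)
v(I(-13, 1)) - (-6616 - 1*9514) = (1 - 13/1) - (-6616 - 1*9514) = (1 - 13*1) - (-6616 - 9514) = (1 - 13) - 1*(-16130) = -12 + 16130 = 16118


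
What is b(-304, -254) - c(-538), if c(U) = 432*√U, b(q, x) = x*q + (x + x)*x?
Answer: 206248 - 432*I*√538 ≈ 2.0625e+5 - 10020.0*I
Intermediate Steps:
b(q, x) = 2*x² + q*x (b(q, x) = q*x + (2*x)*x = q*x + 2*x² = 2*x² + q*x)
b(-304, -254) - c(-538) = -254*(-304 + 2*(-254)) - 432*√(-538) = -254*(-304 - 508) - 432*I*√538 = -254*(-812) - 432*I*√538 = 206248 - 432*I*√538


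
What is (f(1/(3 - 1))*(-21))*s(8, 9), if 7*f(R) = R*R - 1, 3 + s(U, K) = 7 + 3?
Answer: 63/4 ≈ 15.750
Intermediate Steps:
s(U, K) = 7 (s(U, K) = -3 + (7 + 3) = -3 + 10 = 7)
f(R) = -⅐ + R²/7 (f(R) = (R*R - 1)/7 = (R² - 1)/7 = (-1 + R²)/7 = -⅐ + R²/7)
(f(1/(3 - 1))*(-21))*s(8, 9) = ((-⅐ + (1/(3 - 1))²/7)*(-21))*7 = ((-⅐ + (1/2)²/7)*(-21))*7 = ((-⅐ + (½)²/7)*(-21))*7 = ((-⅐ + (⅐)*(¼))*(-21))*7 = ((-⅐ + 1/28)*(-21))*7 = -3/28*(-21)*7 = (9/4)*7 = 63/4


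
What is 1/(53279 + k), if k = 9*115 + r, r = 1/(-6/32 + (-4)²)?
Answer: 253/13741458 ≈ 1.8411e-5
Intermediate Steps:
r = 16/253 (r = 1/(-6*1/32 + 16) = 1/(-3/16 + 16) = 1/(253/16) = 16/253 ≈ 0.063241)
k = 261871/253 (k = 9*115 + 16/253 = 1035 + 16/253 = 261871/253 ≈ 1035.1)
1/(53279 + k) = 1/(53279 + 261871/253) = 1/(13741458/253) = 253/13741458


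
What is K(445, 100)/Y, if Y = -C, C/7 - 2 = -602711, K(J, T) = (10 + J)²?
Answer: 29575/602709 ≈ 0.049070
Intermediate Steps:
C = -4218963 (C = 14 + 7*(-602711) = 14 - 4218977 = -4218963)
Y = 4218963 (Y = -1*(-4218963) = 4218963)
K(445, 100)/Y = (10 + 445)²/4218963 = 455²*(1/4218963) = 207025*(1/4218963) = 29575/602709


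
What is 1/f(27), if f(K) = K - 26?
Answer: 1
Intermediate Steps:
f(K) = -26 + K
1/f(27) = 1/(-26 + 27) = 1/1 = 1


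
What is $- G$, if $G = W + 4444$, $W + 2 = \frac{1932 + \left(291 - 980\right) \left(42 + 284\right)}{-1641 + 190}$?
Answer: $- \frac{6668024}{1451} \approx -4595.5$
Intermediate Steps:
$W = \frac{219780}{1451}$ ($W = -2 + \frac{1932 + \left(291 - 980\right) \left(42 + 284\right)}{-1641 + 190} = -2 + \frac{1932 - 224614}{-1451} = -2 + \left(1932 - 224614\right) \left(- \frac{1}{1451}\right) = -2 - - \frac{222682}{1451} = -2 + \frac{222682}{1451} = \frac{219780}{1451} \approx 151.47$)
$G = \frac{6668024}{1451}$ ($G = \frac{219780}{1451} + 4444 = \frac{6668024}{1451} \approx 4595.5$)
$- G = \left(-1\right) \frac{6668024}{1451} = - \frac{6668024}{1451}$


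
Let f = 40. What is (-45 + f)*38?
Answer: -190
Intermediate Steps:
(-45 + f)*38 = (-45 + 40)*38 = -5*38 = -190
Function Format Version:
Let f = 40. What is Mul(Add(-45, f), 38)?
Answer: -190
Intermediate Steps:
Mul(Add(-45, f), 38) = Mul(Add(-45, 40), 38) = Mul(-5, 38) = -190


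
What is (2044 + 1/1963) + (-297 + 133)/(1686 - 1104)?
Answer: 1167439577/571233 ≈ 2043.7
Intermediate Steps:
(2044 + 1/1963) + (-297 + 133)/(1686 - 1104) = (2044 + 1/1963) - 164/582 = 4012373/1963 - 164*1/582 = 4012373/1963 - 82/291 = 1167439577/571233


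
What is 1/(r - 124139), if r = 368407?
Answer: 1/244268 ≈ 4.0939e-6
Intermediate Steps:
1/(r - 124139) = 1/(368407 - 124139) = 1/244268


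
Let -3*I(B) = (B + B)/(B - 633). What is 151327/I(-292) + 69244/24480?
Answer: -160623520711/223380 ≈ -7.1906e+5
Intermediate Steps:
I(B) = -2*B/(3*(-633 + B)) (I(B) = -(B + B)/(3*(B - 633)) = -2*B/(3*(-633 + B)))
151327/I(-292) + 69244/24480 = 151327/((-2*(-292)/(-1899 + 3*(-292)))) + 69244/24480 = 151327/((-2*(-292)/(-1899 - 876))) + 69244*(1/24480) = 151327/((-2*(-292)/(-2775))) + 17311/6120 = 151327/((-2*(-292)*(-1/2775))) + 17311/6120 = 151327/(-584/2775) + 17311/6120 = 151327*(-2775/584) + 17311/6120 = -419932425/584 + 17311/6120 = -160623520711/223380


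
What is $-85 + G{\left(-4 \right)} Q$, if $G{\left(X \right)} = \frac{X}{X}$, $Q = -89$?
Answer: $-174$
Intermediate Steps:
$G{\left(X \right)} = 1$
$-85 + G{\left(-4 \right)} Q = -85 + 1 \left(-89\right) = -85 - 89 = -174$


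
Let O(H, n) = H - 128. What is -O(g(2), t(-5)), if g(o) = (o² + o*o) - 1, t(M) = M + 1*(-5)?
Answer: 121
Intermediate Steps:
t(M) = -5 + M (t(M) = M - 5 = -5 + M)
g(o) = -1 + 2*o² (g(o) = (o² + o²) - 1 = 2*o² - 1 = -1 + 2*o²)
O(H, n) = -128 + H
-O(g(2), t(-5)) = -(-128 + (-1 + 2*2²)) = -(-128 + (-1 + 2*4)) = -(-128 + (-1 + 8)) = -(-128 + 7) = -1*(-121) = 121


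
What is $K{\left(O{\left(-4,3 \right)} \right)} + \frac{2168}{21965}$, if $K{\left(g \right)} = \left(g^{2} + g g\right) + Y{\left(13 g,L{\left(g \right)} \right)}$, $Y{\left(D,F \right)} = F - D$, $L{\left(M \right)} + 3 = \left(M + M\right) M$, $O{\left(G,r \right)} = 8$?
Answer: $\frac{3274953}{21965} \approx 149.1$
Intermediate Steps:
$L{\left(M \right)} = -3 + 2 M^{2}$ ($L{\left(M \right)} = -3 + \left(M + M\right) M = -3 + 2 M M = -3 + 2 M^{2}$)
$K{\left(g \right)} = -3 - 13 g + 4 g^{2}$ ($K{\left(g \right)} = \left(g^{2} + g g\right) - \left(3 - 2 g^{2} + 13 g\right) = \left(g^{2} + g^{2}\right) - \left(3 - 2 g^{2} + 13 g\right) = 2 g^{2} - \left(3 - 2 g^{2} + 13 g\right) = -3 - 13 g + 4 g^{2}$)
$K{\left(O{\left(-4,3 \right)} \right)} + \frac{2168}{21965} = \left(-3 - 104 + 4 \cdot 8^{2}\right) + \frac{2168}{21965} = \left(-3 - 104 + 4 \cdot 64\right) + 2168 \cdot \frac{1}{21965} = \left(-3 - 104 + 256\right) + \frac{2168}{21965} = 149 + \frac{2168}{21965} = \frac{3274953}{21965}$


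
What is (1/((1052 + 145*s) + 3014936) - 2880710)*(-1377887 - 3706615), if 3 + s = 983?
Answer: 7709406395439306743/526348 ≈ 1.4647e+13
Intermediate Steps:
s = 980 (s = -3 + 983 = 980)
(1/((1052 + 145*s) + 3014936) - 2880710)*(-1377887 - 3706615) = (1/((1052 + 145*980) + 3014936) - 2880710)*(-1377887 - 3706615) = (1/((1052 + 142100) + 3014936) - 2880710)*(-5084502) = (1/(143152 + 3014936) - 2880710)*(-5084502) = (1/3158088 - 2880710)*(-5084502) = -9097535682479/3158088*(-5084502) = 7709406395439306743/526348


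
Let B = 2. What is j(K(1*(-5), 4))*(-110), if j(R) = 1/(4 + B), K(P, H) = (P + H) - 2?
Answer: -55/3 ≈ -18.333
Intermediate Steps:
K(P, H) = -2 + H + P (K(P, H) = (H + P) - 2 = -2 + H + P)
j(R) = ⅙ (j(R) = 1/(4 + 2) = 1/6 = ⅙)
j(K(1*(-5), 4))*(-110) = (⅙)*(-110) = -55/3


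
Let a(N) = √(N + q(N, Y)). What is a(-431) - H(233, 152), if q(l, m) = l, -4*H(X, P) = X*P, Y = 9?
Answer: 8854 + I*√862 ≈ 8854.0 + 29.36*I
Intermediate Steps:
H(X, P) = -P*X/4 (H(X, P) = -X*P/4 = -P*X/4)
a(N) = √2*√N (a(N) = √(N + N) = √(2*N) = √2*√N)
a(-431) - H(233, 152) = √2*√(-431) - (-1)*152*233/4 = √2*(I*√431) - 1*(-8854) = I*√862 + 8854 = 8854 + I*√862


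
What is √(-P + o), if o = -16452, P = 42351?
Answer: I*√58803 ≈ 242.49*I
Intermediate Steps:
√(-P + o) = √(-1*42351 - 16452) = √(-42351 - 16452) = √(-58803) = I*√58803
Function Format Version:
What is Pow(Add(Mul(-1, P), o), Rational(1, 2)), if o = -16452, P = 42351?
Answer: Mul(I, Pow(58803, Rational(1, 2))) ≈ Mul(242.49, I)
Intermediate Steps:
Pow(Add(Mul(-1, P), o), Rational(1, 2)) = Pow(Add(Mul(-1, 42351), -16452), Rational(1, 2)) = Pow(Add(-42351, -16452), Rational(1, 2)) = Pow(-58803, Rational(1, 2)) = Mul(I, Pow(58803, Rational(1, 2)))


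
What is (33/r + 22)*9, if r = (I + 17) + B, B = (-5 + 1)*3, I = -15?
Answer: 1683/10 ≈ 168.30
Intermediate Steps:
B = -12 (B = -4*3 = -12)
r = -10 (r = (-15 + 17) - 12 = 2 - 12 = -10)
(33/r + 22)*9 = (33/(-10) + 22)*9 = (33*(-1/10) + 22)*9 = (-33/10 + 22)*9 = (187/10)*9 = 1683/10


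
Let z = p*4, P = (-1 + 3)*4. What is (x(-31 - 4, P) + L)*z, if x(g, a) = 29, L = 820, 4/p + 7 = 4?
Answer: -4528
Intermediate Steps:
p = -4/3 (p = 4/(-7 + 4) = 4/(-3) = 4*(-⅓) = -4/3 ≈ -1.3333)
P = 8 (P = 2*4 = 8)
z = -16/3 (z = -4/3*4 = -16/3 ≈ -5.3333)
(x(-31 - 4, P) + L)*z = (29 + 820)*(-16/3) = 849*(-16/3) = -4528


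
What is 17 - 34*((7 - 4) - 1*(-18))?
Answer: -697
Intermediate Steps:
17 - 34*((7 - 4) - 1*(-18)) = 17 - 34*(3 + 18) = 17 - 34*21 = 17 - 714 = -697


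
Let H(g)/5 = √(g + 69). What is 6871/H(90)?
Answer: 6871*√159/795 ≈ 108.98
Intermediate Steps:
H(g) = 5*√(69 + g) (H(g) = 5*√(g + 69) = 5*√(69 + g))
6871/H(90) = 6871/((5*√(69 + 90))) = 6871/((5*√159)) = 6871*(√159/795) = 6871*√159/795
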